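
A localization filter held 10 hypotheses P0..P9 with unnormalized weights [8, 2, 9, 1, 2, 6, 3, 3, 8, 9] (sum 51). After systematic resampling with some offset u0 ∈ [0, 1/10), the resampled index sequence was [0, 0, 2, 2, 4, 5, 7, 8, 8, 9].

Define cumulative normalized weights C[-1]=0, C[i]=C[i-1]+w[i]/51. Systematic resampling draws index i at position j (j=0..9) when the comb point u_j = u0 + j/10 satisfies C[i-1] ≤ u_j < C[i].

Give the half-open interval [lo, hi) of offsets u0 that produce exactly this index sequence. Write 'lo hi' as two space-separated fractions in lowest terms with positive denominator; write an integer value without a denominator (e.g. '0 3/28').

C = [8/51, 10/51, 19/51, 20/51, 22/51, 28/51, 31/51, 2/3, 14/17, 1]
j=0 picked index 0: u0 ∈ [0, 8/51)
j=1 picked index 0: u0 ∈ [-1/10, 29/510)
j=2 picked index 2: u0 ∈ [-1/255, 44/255)
j=3 picked index 2: u0 ∈ [-53/510, 37/510)
j=4 picked index 4: u0 ∈ [-2/255, 8/255)
j=5 picked index 5: u0 ∈ [-7/102, 5/102)
j=6 picked index 7: u0 ∈ [2/255, 1/15)
j=7 picked index 8: u0 ∈ [-1/30, 21/170)
j=8 picked index 8: u0 ∈ [-2/15, 2/85)
j=9 picked index 9: u0 ∈ [-13/170, 1/10)
intersection: [2/255, 2/85)

2/255 2/85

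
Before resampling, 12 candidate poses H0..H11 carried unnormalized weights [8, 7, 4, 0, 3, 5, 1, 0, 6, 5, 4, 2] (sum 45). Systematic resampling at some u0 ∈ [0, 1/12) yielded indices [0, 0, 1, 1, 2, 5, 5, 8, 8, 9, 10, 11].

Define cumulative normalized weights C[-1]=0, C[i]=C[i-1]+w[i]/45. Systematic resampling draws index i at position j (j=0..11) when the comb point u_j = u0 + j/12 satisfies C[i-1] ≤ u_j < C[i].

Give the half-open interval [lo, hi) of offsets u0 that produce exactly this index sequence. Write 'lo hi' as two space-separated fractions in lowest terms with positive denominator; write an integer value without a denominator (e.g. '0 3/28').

13/180 1/12

C = [8/45, 1/3, 19/45, 19/45, 22/45, 3/5, 28/45, 28/45, 34/45, 13/15, 43/45, 1]
j=0 picked index 0: u0 ∈ [0, 8/45)
j=1 picked index 0: u0 ∈ [-1/12, 17/180)
j=2 picked index 1: u0 ∈ [1/90, 1/6)
j=3 picked index 1: u0 ∈ [-13/180, 1/12)
j=4 picked index 2: u0 ∈ [0, 4/45)
j=5 picked index 5: u0 ∈ [13/180, 11/60)
j=6 picked index 5: u0 ∈ [-1/90, 1/10)
j=7 picked index 8: u0 ∈ [7/180, 31/180)
j=8 picked index 8: u0 ∈ [-2/45, 4/45)
j=9 picked index 9: u0 ∈ [1/180, 7/60)
j=10 picked index 10: u0 ∈ [1/30, 11/90)
j=11 picked index 11: u0 ∈ [7/180, 1/12)
intersection: [13/180, 1/12)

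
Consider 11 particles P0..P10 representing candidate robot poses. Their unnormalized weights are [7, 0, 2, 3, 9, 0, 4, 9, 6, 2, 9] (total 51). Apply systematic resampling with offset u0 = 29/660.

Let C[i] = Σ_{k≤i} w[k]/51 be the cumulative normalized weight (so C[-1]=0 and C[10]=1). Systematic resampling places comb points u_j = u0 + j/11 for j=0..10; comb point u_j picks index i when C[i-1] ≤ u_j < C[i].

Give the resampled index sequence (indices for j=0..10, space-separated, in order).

C = [7/51, 7/51, 3/17, 4/17, 7/17, 7/17, 25/51, 2/3, 40/51, 14/17, 1]
j=0: u_0=29/660 ∈ [0, 7/51) → index 0
j=1: u_1=89/660 ∈ [0, 7/51) → index 0
j=2: u_2=149/660 ∈ [3/17, 4/17) → index 3
j=3: u_3=19/60 ∈ [4/17, 7/17) → index 4
j=4: u_4=269/660 ∈ [4/17, 7/17) → index 4
j=5: u_5=329/660 ∈ [25/51, 2/3) → index 7
j=6: u_6=389/660 ∈ [25/51, 2/3) → index 7
j=7: u_7=449/660 ∈ [2/3, 40/51) → index 8
j=8: u_8=509/660 ∈ [2/3, 40/51) → index 8
j=9: u_9=569/660 ∈ [14/17, 1) → index 10
j=10: u_10=629/660 ∈ [14/17, 1) → index 10

0 0 3 4 4 7 7 8 8 10 10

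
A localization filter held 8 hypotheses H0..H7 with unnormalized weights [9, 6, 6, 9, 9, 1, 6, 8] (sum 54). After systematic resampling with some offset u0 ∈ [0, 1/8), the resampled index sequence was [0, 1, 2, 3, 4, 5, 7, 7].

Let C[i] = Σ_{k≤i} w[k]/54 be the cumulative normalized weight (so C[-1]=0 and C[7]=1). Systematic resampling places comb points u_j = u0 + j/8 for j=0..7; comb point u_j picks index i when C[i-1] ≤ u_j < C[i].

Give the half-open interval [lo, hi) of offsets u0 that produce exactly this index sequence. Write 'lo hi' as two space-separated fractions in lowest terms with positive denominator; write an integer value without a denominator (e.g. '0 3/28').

11/108 25/216

C = [1/6, 5/18, 7/18, 5/9, 13/18, 20/27, 23/27, 1]
j=0 picked index 0: u0 ∈ [0, 1/6)
j=1 picked index 1: u0 ∈ [1/24, 11/72)
j=2 picked index 2: u0 ∈ [1/36, 5/36)
j=3 picked index 3: u0 ∈ [1/72, 13/72)
j=4 picked index 4: u0 ∈ [1/18, 2/9)
j=5 picked index 5: u0 ∈ [7/72, 25/216)
j=6 picked index 7: u0 ∈ [11/108, 1/4)
j=7 picked index 7: u0 ∈ [-5/216, 1/8)
intersection: [11/108, 25/216)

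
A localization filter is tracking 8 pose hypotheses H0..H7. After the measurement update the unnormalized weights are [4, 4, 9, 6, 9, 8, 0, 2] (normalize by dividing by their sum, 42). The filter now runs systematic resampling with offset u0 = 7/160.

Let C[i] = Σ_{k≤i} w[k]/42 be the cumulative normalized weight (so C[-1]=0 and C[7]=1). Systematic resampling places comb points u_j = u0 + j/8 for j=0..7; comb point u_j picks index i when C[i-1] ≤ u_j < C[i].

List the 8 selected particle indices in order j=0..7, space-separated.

C = [2/21, 4/21, 17/42, 23/42, 16/21, 20/21, 20/21, 1]
j=0: u_0=7/160 ∈ [0, 2/21) → index 0
j=1: u_1=27/160 ∈ [2/21, 4/21) → index 1
j=2: u_2=47/160 ∈ [4/21, 17/42) → index 2
j=3: u_3=67/160 ∈ [17/42, 23/42) → index 3
j=4: u_4=87/160 ∈ [17/42, 23/42) → index 3
j=5: u_5=107/160 ∈ [23/42, 16/21) → index 4
j=6: u_6=127/160 ∈ [16/21, 20/21) → index 5
j=7: u_7=147/160 ∈ [16/21, 20/21) → index 5

0 1 2 3 3 4 5 5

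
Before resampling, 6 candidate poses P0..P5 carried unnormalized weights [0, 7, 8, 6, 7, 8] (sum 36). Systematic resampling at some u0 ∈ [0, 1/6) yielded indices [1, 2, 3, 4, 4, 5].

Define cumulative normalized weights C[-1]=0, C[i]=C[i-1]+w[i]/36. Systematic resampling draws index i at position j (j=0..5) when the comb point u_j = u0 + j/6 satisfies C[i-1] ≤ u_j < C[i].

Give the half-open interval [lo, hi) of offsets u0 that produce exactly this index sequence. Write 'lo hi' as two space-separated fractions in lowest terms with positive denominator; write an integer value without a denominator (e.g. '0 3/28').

1/12 1/9

C = [0, 7/36, 5/12, 7/12, 7/9, 1]
j=0 picked index 1: u0 ∈ [0, 7/36)
j=1 picked index 2: u0 ∈ [1/36, 1/4)
j=2 picked index 3: u0 ∈ [1/12, 1/4)
j=3 picked index 4: u0 ∈ [1/12, 5/18)
j=4 picked index 4: u0 ∈ [-1/12, 1/9)
j=5 picked index 5: u0 ∈ [-1/18, 1/6)
intersection: [1/12, 1/9)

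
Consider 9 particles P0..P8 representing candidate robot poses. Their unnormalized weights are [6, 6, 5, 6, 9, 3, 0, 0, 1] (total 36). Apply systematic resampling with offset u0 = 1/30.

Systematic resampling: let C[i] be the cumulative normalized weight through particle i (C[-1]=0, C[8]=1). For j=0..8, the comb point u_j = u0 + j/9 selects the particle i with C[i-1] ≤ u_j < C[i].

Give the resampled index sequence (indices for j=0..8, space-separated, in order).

0 0 1 2 3 3 4 4 5

C = [1/6, 1/3, 17/36, 23/36, 8/9, 35/36, 35/36, 35/36, 1]
j=0: u_0=1/30 ∈ [0, 1/6) → index 0
j=1: u_1=13/90 ∈ [0, 1/6) → index 0
j=2: u_2=23/90 ∈ [1/6, 1/3) → index 1
j=3: u_3=11/30 ∈ [1/3, 17/36) → index 2
j=4: u_4=43/90 ∈ [17/36, 23/36) → index 3
j=5: u_5=53/90 ∈ [17/36, 23/36) → index 3
j=6: u_6=7/10 ∈ [23/36, 8/9) → index 4
j=7: u_7=73/90 ∈ [23/36, 8/9) → index 4
j=8: u_8=83/90 ∈ [8/9, 35/36) → index 5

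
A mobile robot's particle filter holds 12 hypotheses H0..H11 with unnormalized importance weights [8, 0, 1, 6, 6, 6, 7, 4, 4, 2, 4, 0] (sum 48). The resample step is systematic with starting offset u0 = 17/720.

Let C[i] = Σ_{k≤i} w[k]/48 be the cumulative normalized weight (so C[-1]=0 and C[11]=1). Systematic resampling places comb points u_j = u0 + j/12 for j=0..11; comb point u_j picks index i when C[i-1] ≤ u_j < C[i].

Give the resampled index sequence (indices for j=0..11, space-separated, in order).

C = [1/6, 1/6, 3/16, 5/16, 7/16, 9/16, 17/24, 19/24, 7/8, 11/12, 1, 1]
j=0: u_0=17/720 ∈ [0, 1/6) → index 0
j=1: u_1=77/720 ∈ [0, 1/6) → index 0
j=2: u_2=137/720 ∈ [3/16, 5/16) → index 3
j=3: u_3=197/720 ∈ [3/16, 5/16) → index 3
j=4: u_4=257/720 ∈ [5/16, 7/16) → index 4
j=5: u_5=317/720 ∈ [7/16, 9/16) → index 5
j=6: u_6=377/720 ∈ [7/16, 9/16) → index 5
j=7: u_7=437/720 ∈ [9/16, 17/24) → index 6
j=8: u_8=497/720 ∈ [9/16, 17/24) → index 6
j=9: u_9=557/720 ∈ [17/24, 19/24) → index 7
j=10: u_10=617/720 ∈ [19/24, 7/8) → index 8
j=11: u_11=677/720 ∈ [11/12, 1) → index 10

0 0 3 3 4 5 5 6 6 7 8 10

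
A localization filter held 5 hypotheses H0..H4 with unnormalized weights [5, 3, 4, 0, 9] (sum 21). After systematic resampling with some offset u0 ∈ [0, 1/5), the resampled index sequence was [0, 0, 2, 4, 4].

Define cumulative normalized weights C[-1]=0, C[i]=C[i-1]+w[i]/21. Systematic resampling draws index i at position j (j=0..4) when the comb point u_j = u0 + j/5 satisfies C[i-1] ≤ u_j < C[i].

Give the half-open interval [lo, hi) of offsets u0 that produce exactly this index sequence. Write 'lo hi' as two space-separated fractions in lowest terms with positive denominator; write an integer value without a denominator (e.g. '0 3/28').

C = [5/21, 8/21, 4/7, 4/7, 1]
j=0 picked index 0: u0 ∈ [0, 5/21)
j=1 picked index 0: u0 ∈ [-1/5, 4/105)
j=2 picked index 2: u0 ∈ [-2/105, 6/35)
j=3 picked index 4: u0 ∈ [-1/35, 2/5)
j=4 picked index 4: u0 ∈ [-8/35, 1/5)
intersection: [0, 4/105)

0 4/105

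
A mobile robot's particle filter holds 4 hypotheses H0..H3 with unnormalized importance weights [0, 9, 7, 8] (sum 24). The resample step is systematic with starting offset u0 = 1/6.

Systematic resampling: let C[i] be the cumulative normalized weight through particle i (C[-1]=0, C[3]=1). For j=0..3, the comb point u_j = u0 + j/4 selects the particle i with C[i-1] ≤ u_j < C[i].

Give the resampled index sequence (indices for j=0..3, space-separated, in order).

1 2 3 3

C = [0, 3/8, 2/3, 1]
j=0: u_0=1/6 ∈ [0, 3/8) → index 1
j=1: u_1=5/12 ∈ [3/8, 2/3) → index 2
j=2: u_2=2/3 ∈ [2/3, 1) → index 3
j=3: u_3=11/12 ∈ [2/3, 1) → index 3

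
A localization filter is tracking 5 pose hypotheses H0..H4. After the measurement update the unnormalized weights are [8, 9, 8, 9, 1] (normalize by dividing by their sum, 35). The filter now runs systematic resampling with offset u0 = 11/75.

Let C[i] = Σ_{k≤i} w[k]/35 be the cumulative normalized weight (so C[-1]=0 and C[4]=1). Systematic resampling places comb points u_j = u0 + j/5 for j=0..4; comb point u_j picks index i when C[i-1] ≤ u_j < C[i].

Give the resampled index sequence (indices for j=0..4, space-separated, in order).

C = [8/35, 17/35, 5/7, 34/35, 1]
j=0: u_0=11/75 ∈ [0, 8/35) → index 0
j=1: u_1=26/75 ∈ [8/35, 17/35) → index 1
j=2: u_2=41/75 ∈ [17/35, 5/7) → index 2
j=3: u_3=56/75 ∈ [5/7, 34/35) → index 3
j=4: u_4=71/75 ∈ [5/7, 34/35) → index 3

0 1 2 3 3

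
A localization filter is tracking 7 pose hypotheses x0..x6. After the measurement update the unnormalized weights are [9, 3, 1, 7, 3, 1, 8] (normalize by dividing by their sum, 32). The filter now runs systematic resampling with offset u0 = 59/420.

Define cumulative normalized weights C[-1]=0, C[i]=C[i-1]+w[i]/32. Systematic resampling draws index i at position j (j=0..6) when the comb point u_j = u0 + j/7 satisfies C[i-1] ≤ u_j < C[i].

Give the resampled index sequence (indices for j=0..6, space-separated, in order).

C = [9/32, 3/8, 13/32, 5/8, 23/32, 3/4, 1]
j=0: u_0=59/420 ∈ [0, 9/32) → index 0
j=1: u_1=17/60 ∈ [9/32, 3/8) → index 1
j=2: u_2=179/420 ∈ [13/32, 5/8) → index 3
j=3: u_3=239/420 ∈ [13/32, 5/8) → index 3
j=4: u_4=299/420 ∈ [5/8, 23/32) → index 4
j=5: u_5=359/420 ∈ [3/4, 1) → index 6
j=6: u_6=419/420 ∈ [3/4, 1) → index 6

0 1 3 3 4 6 6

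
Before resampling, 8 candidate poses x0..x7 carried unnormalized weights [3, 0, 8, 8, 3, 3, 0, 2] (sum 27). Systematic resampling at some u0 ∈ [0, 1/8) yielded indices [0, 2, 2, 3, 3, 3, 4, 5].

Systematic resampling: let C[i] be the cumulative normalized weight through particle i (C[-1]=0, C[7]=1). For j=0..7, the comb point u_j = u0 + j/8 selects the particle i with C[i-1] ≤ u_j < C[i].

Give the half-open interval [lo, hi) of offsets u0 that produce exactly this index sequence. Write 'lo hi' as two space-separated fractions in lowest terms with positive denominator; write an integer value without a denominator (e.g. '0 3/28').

7/216 11/216

C = [1/9, 1/9, 11/27, 19/27, 22/27, 25/27, 25/27, 1]
j=0 picked index 0: u0 ∈ [0, 1/9)
j=1 picked index 2: u0 ∈ [-1/72, 61/216)
j=2 picked index 2: u0 ∈ [-5/36, 17/108)
j=3 picked index 3: u0 ∈ [7/216, 71/216)
j=4 picked index 3: u0 ∈ [-5/54, 11/54)
j=5 picked index 3: u0 ∈ [-47/216, 17/216)
j=6 picked index 4: u0 ∈ [-5/108, 7/108)
j=7 picked index 5: u0 ∈ [-13/216, 11/216)
intersection: [7/216, 11/216)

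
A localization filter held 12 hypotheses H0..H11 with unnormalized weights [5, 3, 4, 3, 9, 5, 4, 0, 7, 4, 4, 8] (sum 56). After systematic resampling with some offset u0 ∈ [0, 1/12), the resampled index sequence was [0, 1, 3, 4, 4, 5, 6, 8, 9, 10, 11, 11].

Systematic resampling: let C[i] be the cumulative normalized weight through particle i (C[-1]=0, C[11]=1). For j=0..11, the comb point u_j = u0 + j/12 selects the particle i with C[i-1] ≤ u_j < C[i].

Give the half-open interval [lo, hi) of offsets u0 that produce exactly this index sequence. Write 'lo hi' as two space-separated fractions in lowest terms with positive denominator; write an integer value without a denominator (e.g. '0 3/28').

1/21 5/84

C = [5/56, 1/7, 3/14, 15/56, 3/7, 29/56, 33/56, 33/56, 5/7, 11/14, 6/7, 1]
j=0 picked index 0: u0 ∈ [0, 5/56)
j=1 picked index 1: u0 ∈ [1/168, 5/84)
j=2 picked index 3: u0 ∈ [1/21, 17/168)
j=3 picked index 4: u0 ∈ [1/56, 5/28)
j=4 picked index 4: u0 ∈ [-11/168, 2/21)
j=5 picked index 5: u0 ∈ [1/84, 17/168)
j=6 picked index 6: u0 ∈ [1/56, 5/56)
j=7 picked index 8: u0 ∈ [1/168, 11/84)
j=8 picked index 9: u0 ∈ [1/21, 5/42)
j=9 picked index 10: u0 ∈ [1/28, 3/28)
j=10 picked index 11: u0 ∈ [1/42, 1/6)
j=11 picked index 11: u0 ∈ [-5/84, 1/12)
intersection: [1/21, 5/84)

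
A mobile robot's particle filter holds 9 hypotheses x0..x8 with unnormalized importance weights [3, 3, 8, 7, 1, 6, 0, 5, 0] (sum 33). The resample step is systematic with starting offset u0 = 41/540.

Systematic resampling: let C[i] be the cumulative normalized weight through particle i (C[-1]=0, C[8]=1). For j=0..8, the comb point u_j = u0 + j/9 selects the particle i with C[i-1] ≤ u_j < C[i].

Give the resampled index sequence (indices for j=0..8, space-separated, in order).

0 2 2 2 3 3 5 7 7

C = [1/11, 2/11, 14/33, 7/11, 2/3, 28/33, 28/33, 1, 1]
j=0: u_0=41/540 ∈ [0, 1/11) → index 0
j=1: u_1=101/540 ∈ [2/11, 14/33) → index 2
j=2: u_2=161/540 ∈ [2/11, 14/33) → index 2
j=3: u_3=221/540 ∈ [2/11, 14/33) → index 2
j=4: u_4=281/540 ∈ [14/33, 7/11) → index 3
j=5: u_5=341/540 ∈ [14/33, 7/11) → index 3
j=6: u_6=401/540 ∈ [2/3, 28/33) → index 5
j=7: u_7=461/540 ∈ [28/33, 1) → index 7
j=8: u_8=521/540 ∈ [28/33, 1) → index 7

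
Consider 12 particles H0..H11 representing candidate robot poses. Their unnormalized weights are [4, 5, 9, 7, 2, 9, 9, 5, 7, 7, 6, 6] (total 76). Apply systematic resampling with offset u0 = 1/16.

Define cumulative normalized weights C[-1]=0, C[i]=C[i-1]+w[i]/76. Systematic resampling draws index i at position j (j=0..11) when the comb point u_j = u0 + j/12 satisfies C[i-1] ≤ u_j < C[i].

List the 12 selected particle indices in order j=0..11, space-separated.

1 2 2 3 5 6 6 7 8 9 10 11

C = [1/19, 9/76, 9/38, 25/76, 27/76, 9/19, 45/76, 25/38, 3/4, 16/19, 35/38, 1]
j=0: u_0=1/16 ∈ [1/19, 9/76) → index 1
j=1: u_1=7/48 ∈ [9/76, 9/38) → index 2
j=2: u_2=11/48 ∈ [9/76, 9/38) → index 2
j=3: u_3=5/16 ∈ [9/38, 25/76) → index 3
j=4: u_4=19/48 ∈ [27/76, 9/19) → index 5
j=5: u_5=23/48 ∈ [9/19, 45/76) → index 6
j=6: u_6=9/16 ∈ [9/19, 45/76) → index 6
j=7: u_7=31/48 ∈ [45/76, 25/38) → index 7
j=8: u_8=35/48 ∈ [25/38, 3/4) → index 8
j=9: u_9=13/16 ∈ [3/4, 16/19) → index 9
j=10: u_10=43/48 ∈ [16/19, 35/38) → index 10
j=11: u_11=47/48 ∈ [35/38, 1) → index 11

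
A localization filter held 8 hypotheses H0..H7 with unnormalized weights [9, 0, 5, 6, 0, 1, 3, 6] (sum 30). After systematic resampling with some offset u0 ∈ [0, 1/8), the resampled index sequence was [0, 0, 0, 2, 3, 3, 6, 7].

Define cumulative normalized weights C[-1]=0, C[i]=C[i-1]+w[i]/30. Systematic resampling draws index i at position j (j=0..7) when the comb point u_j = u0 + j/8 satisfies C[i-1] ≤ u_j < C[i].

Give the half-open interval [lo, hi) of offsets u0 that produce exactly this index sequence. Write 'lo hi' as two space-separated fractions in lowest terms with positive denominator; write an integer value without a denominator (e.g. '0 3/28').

0 1/24

C = [3/10, 3/10, 7/15, 2/3, 2/3, 7/10, 4/5, 1]
j=0 picked index 0: u0 ∈ [0, 3/10)
j=1 picked index 0: u0 ∈ [-1/8, 7/40)
j=2 picked index 0: u0 ∈ [-1/4, 1/20)
j=3 picked index 2: u0 ∈ [-3/40, 11/120)
j=4 picked index 3: u0 ∈ [-1/30, 1/6)
j=5 picked index 3: u0 ∈ [-19/120, 1/24)
j=6 picked index 6: u0 ∈ [-1/20, 1/20)
j=7 picked index 7: u0 ∈ [-3/40, 1/8)
intersection: [0, 1/24)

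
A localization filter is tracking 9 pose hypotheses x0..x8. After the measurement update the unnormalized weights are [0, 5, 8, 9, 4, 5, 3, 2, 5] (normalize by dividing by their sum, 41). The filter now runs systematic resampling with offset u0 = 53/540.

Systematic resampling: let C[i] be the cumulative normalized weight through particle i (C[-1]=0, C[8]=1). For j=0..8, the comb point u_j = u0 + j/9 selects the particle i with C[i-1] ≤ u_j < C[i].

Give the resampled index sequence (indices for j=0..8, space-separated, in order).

C = [0, 5/41, 13/41, 22/41, 26/41, 31/41, 34/41, 36/41, 1]
j=0: u_0=53/540 ∈ [0, 5/41) → index 1
j=1: u_1=113/540 ∈ [5/41, 13/41) → index 2
j=2: u_2=173/540 ∈ [13/41, 22/41) → index 3
j=3: u_3=233/540 ∈ [13/41, 22/41) → index 3
j=4: u_4=293/540 ∈ [22/41, 26/41) → index 4
j=5: u_5=353/540 ∈ [26/41, 31/41) → index 5
j=6: u_6=413/540 ∈ [31/41, 34/41) → index 6
j=7: u_7=473/540 ∈ [34/41, 36/41) → index 7
j=8: u_8=533/540 ∈ [36/41, 1) → index 8

1 2 3 3 4 5 6 7 8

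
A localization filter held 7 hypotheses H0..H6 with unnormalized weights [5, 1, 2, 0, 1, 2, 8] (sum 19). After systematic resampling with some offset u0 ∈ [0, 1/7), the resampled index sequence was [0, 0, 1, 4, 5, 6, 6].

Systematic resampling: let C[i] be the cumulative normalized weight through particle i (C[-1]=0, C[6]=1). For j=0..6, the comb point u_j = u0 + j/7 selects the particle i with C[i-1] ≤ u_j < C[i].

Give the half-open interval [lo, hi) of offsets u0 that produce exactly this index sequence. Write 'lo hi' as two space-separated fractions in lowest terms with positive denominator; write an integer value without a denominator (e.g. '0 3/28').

0 1/133

C = [5/19, 6/19, 8/19, 8/19, 9/19, 11/19, 1]
j=0 picked index 0: u0 ∈ [0, 5/19)
j=1 picked index 0: u0 ∈ [-1/7, 16/133)
j=2 picked index 1: u0 ∈ [-3/133, 4/133)
j=3 picked index 4: u0 ∈ [-1/133, 6/133)
j=4 picked index 5: u0 ∈ [-13/133, 1/133)
j=5 picked index 6: u0 ∈ [-18/133, 2/7)
j=6 picked index 6: u0 ∈ [-37/133, 1/7)
intersection: [0, 1/133)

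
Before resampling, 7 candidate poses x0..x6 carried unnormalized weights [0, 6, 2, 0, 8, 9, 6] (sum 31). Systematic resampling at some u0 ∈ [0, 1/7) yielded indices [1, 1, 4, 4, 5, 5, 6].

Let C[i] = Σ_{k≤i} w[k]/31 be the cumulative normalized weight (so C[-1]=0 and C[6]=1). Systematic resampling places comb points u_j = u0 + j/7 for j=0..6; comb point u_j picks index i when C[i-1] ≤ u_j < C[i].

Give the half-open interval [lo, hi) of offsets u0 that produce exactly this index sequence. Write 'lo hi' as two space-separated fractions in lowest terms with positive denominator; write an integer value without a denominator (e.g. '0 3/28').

0 11/217

C = [0, 6/31, 8/31, 8/31, 16/31, 25/31, 1]
j=0 picked index 1: u0 ∈ [0, 6/31)
j=1 picked index 1: u0 ∈ [-1/7, 11/217)
j=2 picked index 4: u0 ∈ [-6/217, 50/217)
j=3 picked index 4: u0 ∈ [-37/217, 19/217)
j=4 picked index 5: u0 ∈ [-12/217, 51/217)
j=5 picked index 5: u0 ∈ [-43/217, 20/217)
j=6 picked index 6: u0 ∈ [-11/217, 1/7)
intersection: [0, 11/217)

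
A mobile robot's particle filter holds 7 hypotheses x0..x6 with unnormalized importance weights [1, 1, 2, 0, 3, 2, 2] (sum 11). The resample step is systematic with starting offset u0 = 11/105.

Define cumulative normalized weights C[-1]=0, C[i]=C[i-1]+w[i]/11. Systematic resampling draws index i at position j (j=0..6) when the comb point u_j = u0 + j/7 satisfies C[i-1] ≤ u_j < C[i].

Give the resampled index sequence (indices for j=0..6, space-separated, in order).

C = [1/11, 2/11, 4/11, 4/11, 7/11, 9/11, 1]
j=0: u_0=11/105 ∈ [1/11, 2/11) → index 1
j=1: u_1=26/105 ∈ [2/11, 4/11) → index 2
j=2: u_2=41/105 ∈ [4/11, 7/11) → index 4
j=3: u_3=8/15 ∈ [4/11, 7/11) → index 4
j=4: u_4=71/105 ∈ [7/11, 9/11) → index 5
j=5: u_5=86/105 ∈ [9/11, 1) → index 6
j=6: u_6=101/105 ∈ [9/11, 1) → index 6

1 2 4 4 5 6 6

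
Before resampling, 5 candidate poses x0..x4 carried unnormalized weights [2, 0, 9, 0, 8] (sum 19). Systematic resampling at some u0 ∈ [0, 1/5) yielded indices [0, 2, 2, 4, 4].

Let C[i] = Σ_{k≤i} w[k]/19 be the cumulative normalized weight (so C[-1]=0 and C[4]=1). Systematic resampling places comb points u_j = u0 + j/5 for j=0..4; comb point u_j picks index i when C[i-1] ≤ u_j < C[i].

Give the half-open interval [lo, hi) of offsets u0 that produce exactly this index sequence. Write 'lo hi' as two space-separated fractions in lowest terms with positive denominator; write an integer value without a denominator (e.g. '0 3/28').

0 2/19

C = [2/19, 2/19, 11/19, 11/19, 1]
j=0 picked index 0: u0 ∈ [0, 2/19)
j=1 picked index 2: u0 ∈ [-9/95, 36/95)
j=2 picked index 2: u0 ∈ [-28/95, 17/95)
j=3 picked index 4: u0 ∈ [-2/95, 2/5)
j=4 picked index 4: u0 ∈ [-21/95, 1/5)
intersection: [0, 2/19)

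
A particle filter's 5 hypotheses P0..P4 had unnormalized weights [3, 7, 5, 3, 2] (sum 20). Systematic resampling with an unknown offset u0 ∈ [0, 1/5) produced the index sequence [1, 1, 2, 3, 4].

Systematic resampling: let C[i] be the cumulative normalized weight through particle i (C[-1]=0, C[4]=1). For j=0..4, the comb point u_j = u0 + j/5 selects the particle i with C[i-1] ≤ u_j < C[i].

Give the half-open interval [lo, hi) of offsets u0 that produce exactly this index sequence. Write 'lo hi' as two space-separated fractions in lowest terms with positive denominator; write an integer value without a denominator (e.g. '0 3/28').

C = [3/20, 1/2, 3/4, 9/10, 1]
j=0 picked index 1: u0 ∈ [3/20, 1/2)
j=1 picked index 1: u0 ∈ [-1/20, 3/10)
j=2 picked index 2: u0 ∈ [1/10, 7/20)
j=3 picked index 3: u0 ∈ [3/20, 3/10)
j=4 picked index 4: u0 ∈ [1/10, 1/5)
intersection: [3/20, 1/5)

3/20 1/5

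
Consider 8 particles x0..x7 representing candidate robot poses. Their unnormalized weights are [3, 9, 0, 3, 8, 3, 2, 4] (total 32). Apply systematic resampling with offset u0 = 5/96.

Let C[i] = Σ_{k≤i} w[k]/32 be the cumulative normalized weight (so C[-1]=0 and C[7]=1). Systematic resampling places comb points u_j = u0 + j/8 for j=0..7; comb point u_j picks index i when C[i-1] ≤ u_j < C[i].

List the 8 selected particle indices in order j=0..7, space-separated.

C = [3/32, 3/8, 3/8, 15/32, 23/32, 13/16, 7/8, 1]
j=0: u_0=5/96 ∈ [0, 3/32) → index 0
j=1: u_1=17/96 ∈ [3/32, 3/8) → index 1
j=2: u_2=29/96 ∈ [3/32, 3/8) → index 1
j=3: u_3=41/96 ∈ [3/8, 15/32) → index 3
j=4: u_4=53/96 ∈ [15/32, 23/32) → index 4
j=5: u_5=65/96 ∈ [15/32, 23/32) → index 4
j=6: u_6=77/96 ∈ [23/32, 13/16) → index 5
j=7: u_7=89/96 ∈ [7/8, 1) → index 7

0 1 1 3 4 4 5 7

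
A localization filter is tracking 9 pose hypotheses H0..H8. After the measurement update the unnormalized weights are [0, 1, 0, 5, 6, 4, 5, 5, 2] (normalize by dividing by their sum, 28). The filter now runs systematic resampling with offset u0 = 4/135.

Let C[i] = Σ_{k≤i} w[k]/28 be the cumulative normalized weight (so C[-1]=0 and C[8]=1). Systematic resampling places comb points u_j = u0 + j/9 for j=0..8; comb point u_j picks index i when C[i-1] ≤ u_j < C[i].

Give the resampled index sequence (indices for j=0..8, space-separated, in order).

1 3 4 4 5 6 6 7 7

C = [0, 1/28, 1/28, 3/14, 3/7, 4/7, 3/4, 13/14, 1]
j=0: u_0=4/135 ∈ [0, 1/28) → index 1
j=1: u_1=19/135 ∈ [1/28, 3/14) → index 3
j=2: u_2=34/135 ∈ [3/14, 3/7) → index 4
j=3: u_3=49/135 ∈ [3/14, 3/7) → index 4
j=4: u_4=64/135 ∈ [3/7, 4/7) → index 5
j=5: u_5=79/135 ∈ [4/7, 3/4) → index 6
j=6: u_6=94/135 ∈ [4/7, 3/4) → index 6
j=7: u_7=109/135 ∈ [3/4, 13/14) → index 7
j=8: u_8=124/135 ∈ [3/4, 13/14) → index 7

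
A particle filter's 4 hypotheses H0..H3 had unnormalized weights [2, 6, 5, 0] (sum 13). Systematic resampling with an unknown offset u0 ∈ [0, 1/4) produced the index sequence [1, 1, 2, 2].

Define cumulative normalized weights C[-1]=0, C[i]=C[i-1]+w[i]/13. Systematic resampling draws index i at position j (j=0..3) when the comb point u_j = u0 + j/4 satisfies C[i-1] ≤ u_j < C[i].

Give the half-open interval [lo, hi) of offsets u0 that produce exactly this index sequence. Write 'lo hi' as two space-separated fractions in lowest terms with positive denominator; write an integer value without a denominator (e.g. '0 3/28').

C = [2/13, 8/13, 1, 1]
j=0 picked index 1: u0 ∈ [2/13, 8/13)
j=1 picked index 1: u0 ∈ [-5/52, 19/52)
j=2 picked index 2: u0 ∈ [3/26, 1/2)
j=3 picked index 2: u0 ∈ [-7/52, 1/4)
intersection: [2/13, 1/4)

2/13 1/4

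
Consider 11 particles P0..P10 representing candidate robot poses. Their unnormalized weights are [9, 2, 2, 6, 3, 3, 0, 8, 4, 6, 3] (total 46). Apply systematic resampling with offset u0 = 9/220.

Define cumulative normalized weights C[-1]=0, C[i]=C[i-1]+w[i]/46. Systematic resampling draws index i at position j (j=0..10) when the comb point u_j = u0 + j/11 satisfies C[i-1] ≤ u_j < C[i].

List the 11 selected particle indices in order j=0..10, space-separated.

0 0 1 3 3 5 7 7 8 9 10

C = [9/46, 11/46, 13/46, 19/46, 11/23, 25/46, 25/46, 33/46, 37/46, 43/46, 1]
j=0: u_0=9/220 ∈ [0, 9/46) → index 0
j=1: u_1=29/220 ∈ [0, 9/46) → index 0
j=2: u_2=49/220 ∈ [9/46, 11/46) → index 1
j=3: u_3=69/220 ∈ [13/46, 19/46) → index 3
j=4: u_4=89/220 ∈ [13/46, 19/46) → index 3
j=5: u_5=109/220 ∈ [11/23, 25/46) → index 5
j=6: u_6=129/220 ∈ [25/46, 33/46) → index 7
j=7: u_7=149/220 ∈ [25/46, 33/46) → index 7
j=8: u_8=169/220 ∈ [33/46, 37/46) → index 8
j=9: u_9=189/220 ∈ [37/46, 43/46) → index 9
j=10: u_10=19/20 ∈ [43/46, 1) → index 10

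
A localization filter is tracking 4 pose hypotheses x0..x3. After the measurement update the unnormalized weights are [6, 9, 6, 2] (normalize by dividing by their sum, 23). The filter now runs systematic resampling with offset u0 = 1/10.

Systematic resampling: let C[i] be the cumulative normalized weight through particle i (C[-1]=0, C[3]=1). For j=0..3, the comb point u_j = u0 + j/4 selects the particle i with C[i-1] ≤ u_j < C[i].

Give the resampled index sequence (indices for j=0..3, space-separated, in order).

C = [6/23, 15/23, 21/23, 1]
j=0: u_0=1/10 ∈ [0, 6/23) → index 0
j=1: u_1=7/20 ∈ [6/23, 15/23) → index 1
j=2: u_2=3/5 ∈ [6/23, 15/23) → index 1
j=3: u_3=17/20 ∈ [15/23, 21/23) → index 2

0 1 1 2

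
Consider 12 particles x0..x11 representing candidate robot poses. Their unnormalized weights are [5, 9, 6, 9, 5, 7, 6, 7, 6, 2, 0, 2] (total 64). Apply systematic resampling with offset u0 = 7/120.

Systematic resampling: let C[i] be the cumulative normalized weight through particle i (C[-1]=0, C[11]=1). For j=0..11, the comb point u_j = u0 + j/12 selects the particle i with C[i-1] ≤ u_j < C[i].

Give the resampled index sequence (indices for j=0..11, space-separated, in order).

C = [5/64, 7/32, 5/16, 29/64, 17/32, 41/64, 47/64, 27/32, 15/16, 31/32, 31/32, 1]
j=0: u_0=7/120 ∈ [0, 5/64) → index 0
j=1: u_1=17/120 ∈ [5/64, 7/32) → index 1
j=2: u_2=9/40 ∈ [7/32, 5/16) → index 2
j=3: u_3=37/120 ∈ [7/32, 5/16) → index 2
j=4: u_4=47/120 ∈ [5/16, 29/64) → index 3
j=5: u_5=19/40 ∈ [29/64, 17/32) → index 4
j=6: u_6=67/120 ∈ [17/32, 41/64) → index 5
j=7: u_7=77/120 ∈ [41/64, 47/64) → index 6
j=8: u_8=29/40 ∈ [41/64, 47/64) → index 6
j=9: u_9=97/120 ∈ [47/64, 27/32) → index 7
j=10: u_10=107/120 ∈ [27/32, 15/16) → index 8
j=11: u_11=39/40 ∈ [31/32, 1) → index 11

0 1 2 2 3 4 5 6 6 7 8 11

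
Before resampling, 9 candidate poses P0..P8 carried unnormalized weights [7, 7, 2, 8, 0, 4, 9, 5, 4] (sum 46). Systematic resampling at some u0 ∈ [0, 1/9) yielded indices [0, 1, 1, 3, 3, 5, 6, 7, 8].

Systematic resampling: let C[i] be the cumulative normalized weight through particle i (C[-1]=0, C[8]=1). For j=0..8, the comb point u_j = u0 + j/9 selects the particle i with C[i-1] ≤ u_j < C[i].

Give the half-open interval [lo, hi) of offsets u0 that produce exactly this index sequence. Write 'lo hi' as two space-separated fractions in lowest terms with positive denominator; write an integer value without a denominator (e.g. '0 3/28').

C = [7/46, 7/23, 8/23, 12/23, 12/23, 14/23, 37/46, 21/23, 1]
j=0 picked index 0: u0 ∈ [0, 7/46)
j=1 picked index 1: u0 ∈ [17/414, 40/207)
j=2 picked index 1: u0 ∈ [-29/414, 17/207)
j=3 picked index 3: u0 ∈ [1/69, 13/69)
j=4 picked index 3: u0 ∈ [-20/207, 16/207)
j=5 picked index 5: u0 ∈ [-7/207, 11/207)
j=6 picked index 6: u0 ∈ [-4/69, 19/138)
j=7 picked index 7: u0 ∈ [11/414, 28/207)
j=8 picked index 8: u0 ∈ [5/207, 1/9)
intersection: [17/414, 11/207)

17/414 11/207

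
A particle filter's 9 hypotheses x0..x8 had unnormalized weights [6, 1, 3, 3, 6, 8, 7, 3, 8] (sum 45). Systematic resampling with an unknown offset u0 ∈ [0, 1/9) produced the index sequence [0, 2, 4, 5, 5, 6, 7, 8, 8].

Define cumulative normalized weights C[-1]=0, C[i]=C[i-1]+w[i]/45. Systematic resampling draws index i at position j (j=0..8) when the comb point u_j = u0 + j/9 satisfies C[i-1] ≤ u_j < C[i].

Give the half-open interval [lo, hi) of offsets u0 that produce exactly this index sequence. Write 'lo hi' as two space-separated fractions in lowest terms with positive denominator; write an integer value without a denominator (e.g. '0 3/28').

4/45 1/9

C = [2/15, 7/45, 2/9, 13/45, 19/45, 3/5, 34/45, 37/45, 1]
j=0 picked index 0: u0 ∈ [0, 2/15)
j=1 picked index 2: u0 ∈ [2/45, 1/9)
j=2 picked index 4: u0 ∈ [1/15, 1/5)
j=3 picked index 5: u0 ∈ [4/45, 4/15)
j=4 picked index 5: u0 ∈ [-1/45, 7/45)
j=5 picked index 6: u0 ∈ [2/45, 1/5)
j=6 picked index 7: u0 ∈ [4/45, 7/45)
j=7 picked index 8: u0 ∈ [2/45, 2/9)
j=8 picked index 8: u0 ∈ [-1/15, 1/9)
intersection: [4/45, 1/9)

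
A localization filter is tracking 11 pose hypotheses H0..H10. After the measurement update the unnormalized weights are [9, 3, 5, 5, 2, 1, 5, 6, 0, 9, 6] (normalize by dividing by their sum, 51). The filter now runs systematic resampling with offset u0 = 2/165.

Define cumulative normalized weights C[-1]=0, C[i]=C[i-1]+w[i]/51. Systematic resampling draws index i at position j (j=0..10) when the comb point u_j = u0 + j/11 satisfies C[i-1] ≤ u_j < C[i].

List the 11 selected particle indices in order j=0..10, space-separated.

0 0 1 2 3 4 6 7 9 9 10

C = [3/17, 4/17, 1/3, 22/51, 8/17, 25/51, 10/17, 12/17, 12/17, 15/17, 1]
j=0: u_0=2/165 ∈ [0, 3/17) → index 0
j=1: u_1=17/165 ∈ [0, 3/17) → index 0
j=2: u_2=32/165 ∈ [3/17, 4/17) → index 1
j=3: u_3=47/165 ∈ [4/17, 1/3) → index 2
j=4: u_4=62/165 ∈ [1/3, 22/51) → index 3
j=5: u_5=7/15 ∈ [22/51, 8/17) → index 4
j=6: u_6=92/165 ∈ [25/51, 10/17) → index 6
j=7: u_7=107/165 ∈ [10/17, 12/17) → index 7
j=8: u_8=122/165 ∈ [12/17, 15/17) → index 9
j=9: u_9=137/165 ∈ [12/17, 15/17) → index 9
j=10: u_10=152/165 ∈ [15/17, 1) → index 10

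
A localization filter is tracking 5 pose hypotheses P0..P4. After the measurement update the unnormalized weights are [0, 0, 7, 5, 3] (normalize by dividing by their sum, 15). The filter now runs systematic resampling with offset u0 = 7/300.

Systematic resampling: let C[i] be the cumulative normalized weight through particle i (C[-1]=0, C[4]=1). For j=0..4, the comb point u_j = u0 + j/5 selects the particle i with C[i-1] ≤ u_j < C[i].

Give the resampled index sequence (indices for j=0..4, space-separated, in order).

C = [0, 0, 7/15, 4/5, 1]
j=0: u_0=7/300 ∈ [0, 7/15) → index 2
j=1: u_1=67/300 ∈ [0, 7/15) → index 2
j=2: u_2=127/300 ∈ [0, 7/15) → index 2
j=3: u_3=187/300 ∈ [7/15, 4/5) → index 3
j=4: u_4=247/300 ∈ [4/5, 1) → index 4

2 2 2 3 4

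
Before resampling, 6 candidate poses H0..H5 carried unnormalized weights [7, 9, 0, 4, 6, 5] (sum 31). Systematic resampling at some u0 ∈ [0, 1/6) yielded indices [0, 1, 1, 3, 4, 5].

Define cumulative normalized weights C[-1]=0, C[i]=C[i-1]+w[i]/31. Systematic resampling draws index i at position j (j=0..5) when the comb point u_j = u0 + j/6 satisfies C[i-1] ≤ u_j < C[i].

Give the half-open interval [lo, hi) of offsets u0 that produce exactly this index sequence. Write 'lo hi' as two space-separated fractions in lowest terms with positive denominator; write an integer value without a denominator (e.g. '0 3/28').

11/186 9/62

C = [7/31, 16/31, 16/31, 20/31, 26/31, 1]
j=0 picked index 0: u0 ∈ [0, 7/31)
j=1 picked index 1: u0 ∈ [11/186, 65/186)
j=2 picked index 1: u0 ∈ [-10/93, 17/93)
j=3 picked index 3: u0 ∈ [1/62, 9/62)
j=4 picked index 4: u0 ∈ [-2/93, 16/93)
j=5 picked index 5: u0 ∈ [1/186, 1/6)
intersection: [11/186, 9/62)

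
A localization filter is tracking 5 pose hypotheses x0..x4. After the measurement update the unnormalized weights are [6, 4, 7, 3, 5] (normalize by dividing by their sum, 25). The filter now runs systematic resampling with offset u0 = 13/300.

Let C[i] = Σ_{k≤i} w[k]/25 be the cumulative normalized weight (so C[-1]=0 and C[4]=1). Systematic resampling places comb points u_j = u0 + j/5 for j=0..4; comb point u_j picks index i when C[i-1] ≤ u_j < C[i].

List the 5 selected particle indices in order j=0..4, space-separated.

C = [6/25, 2/5, 17/25, 4/5, 1]
j=0: u_0=13/300 ∈ [0, 6/25) → index 0
j=1: u_1=73/300 ∈ [6/25, 2/5) → index 1
j=2: u_2=133/300 ∈ [2/5, 17/25) → index 2
j=3: u_3=193/300 ∈ [2/5, 17/25) → index 2
j=4: u_4=253/300 ∈ [4/5, 1) → index 4

0 1 2 2 4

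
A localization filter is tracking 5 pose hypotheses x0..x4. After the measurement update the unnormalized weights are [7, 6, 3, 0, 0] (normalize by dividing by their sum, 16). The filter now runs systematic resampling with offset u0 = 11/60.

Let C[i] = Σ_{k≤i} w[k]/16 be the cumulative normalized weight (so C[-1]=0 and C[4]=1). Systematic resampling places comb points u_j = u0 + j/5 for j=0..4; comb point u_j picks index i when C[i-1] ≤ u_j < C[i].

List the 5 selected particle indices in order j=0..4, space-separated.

0 0 1 1 2

C = [7/16, 13/16, 1, 1, 1]
j=0: u_0=11/60 ∈ [0, 7/16) → index 0
j=1: u_1=23/60 ∈ [0, 7/16) → index 0
j=2: u_2=7/12 ∈ [7/16, 13/16) → index 1
j=3: u_3=47/60 ∈ [7/16, 13/16) → index 1
j=4: u_4=59/60 ∈ [13/16, 1) → index 2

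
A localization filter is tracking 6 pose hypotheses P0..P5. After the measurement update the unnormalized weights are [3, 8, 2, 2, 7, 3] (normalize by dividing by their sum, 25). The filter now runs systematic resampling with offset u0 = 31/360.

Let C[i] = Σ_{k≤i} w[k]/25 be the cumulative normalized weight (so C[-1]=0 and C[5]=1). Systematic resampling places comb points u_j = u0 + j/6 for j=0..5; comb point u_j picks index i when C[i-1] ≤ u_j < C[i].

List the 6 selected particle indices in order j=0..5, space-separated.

0 1 1 3 4 5

C = [3/25, 11/25, 13/25, 3/5, 22/25, 1]
j=0: u_0=31/360 ∈ [0, 3/25) → index 0
j=1: u_1=91/360 ∈ [3/25, 11/25) → index 1
j=2: u_2=151/360 ∈ [3/25, 11/25) → index 1
j=3: u_3=211/360 ∈ [13/25, 3/5) → index 3
j=4: u_4=271/360 ∈ [3/5, 22/25) → index 4
j=5: u_5=331/360 ∈ [22/25, 1) → index 5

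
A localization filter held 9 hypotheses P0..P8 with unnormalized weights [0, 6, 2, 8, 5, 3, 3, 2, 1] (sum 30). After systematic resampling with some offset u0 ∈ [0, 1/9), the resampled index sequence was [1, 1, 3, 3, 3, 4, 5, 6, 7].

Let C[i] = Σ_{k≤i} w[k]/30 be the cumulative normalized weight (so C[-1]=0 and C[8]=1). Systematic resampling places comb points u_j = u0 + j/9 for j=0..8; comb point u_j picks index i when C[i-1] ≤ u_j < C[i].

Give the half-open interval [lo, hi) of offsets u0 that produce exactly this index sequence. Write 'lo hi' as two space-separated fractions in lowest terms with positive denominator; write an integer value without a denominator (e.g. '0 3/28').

2/45 7/90

C = [0, 1/5, 4/15, 8/15, 7/10, 4/5, 9/10, 29/30, 1]
j=0 picked index 1: u0 ∈ [0, 1/5)
j=1 picked index 1: u0 ∈ [-1/9, 4/45)
j=2 picked index 3: u0 ∈ [2/45, 14/45)
j=3 picked index 3: u0 ∈ [-1/15, 1/5)
j=4 picked index 3: u0 ∈ [-8/45, 4/45)
j=5 picked index 4: u0 ∈ [-1/45, 13/90)
j=6 picked index 5: u0 ∈ [1/30, 2/15)
j=7 picked index 6: u0 ∈ [1/45, 11/90)
j=8 picked index 7: u0 ∈ [1/90, 7/90)
intersection: [2/45, 7/90)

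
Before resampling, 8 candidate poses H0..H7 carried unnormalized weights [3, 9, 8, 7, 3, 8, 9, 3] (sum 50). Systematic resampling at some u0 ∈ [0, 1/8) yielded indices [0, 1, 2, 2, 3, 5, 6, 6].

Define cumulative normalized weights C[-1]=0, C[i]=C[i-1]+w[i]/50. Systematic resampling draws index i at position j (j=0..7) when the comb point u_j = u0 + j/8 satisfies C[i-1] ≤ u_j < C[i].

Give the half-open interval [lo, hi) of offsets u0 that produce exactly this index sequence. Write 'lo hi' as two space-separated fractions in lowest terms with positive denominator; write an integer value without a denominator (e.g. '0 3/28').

1/100 1/40

C = [3/50, 6/25, 2/5, 27/50, 3/5, 19/25, 47/50, 1]
j=0 picked index 0: u0 ∈ [0, 3/50)
j=1 picked index 1: u0 ∈ [-13/200, 23/200)
j=2 picked index 2: u0 ∈ [-1/100, 3/20)
j=3 picked index 2: u0 ∈ [-27/200, 1/40)
j=4 picked index 3: u0 ∈ [-1/10, 1/25)
j=5 picked index 5: u0 ∈ [-1/40, 27/200)
j=6 picked index 6: u0 ∈ [1/100, 19/100)
j=7 picked index 6: u0 ∈ [-23/200, 13/200)
intersection: [1/100, 1/40)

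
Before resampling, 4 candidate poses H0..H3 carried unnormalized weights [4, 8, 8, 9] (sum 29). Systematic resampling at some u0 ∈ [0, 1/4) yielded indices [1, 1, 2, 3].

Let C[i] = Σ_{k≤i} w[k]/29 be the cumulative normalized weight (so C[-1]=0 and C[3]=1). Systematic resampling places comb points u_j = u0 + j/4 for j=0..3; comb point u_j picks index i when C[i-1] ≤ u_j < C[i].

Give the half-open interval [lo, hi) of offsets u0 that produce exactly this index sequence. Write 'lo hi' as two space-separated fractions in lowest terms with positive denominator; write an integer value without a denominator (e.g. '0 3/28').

4/29 19/116

C = [4/29, 12/29, 20/29, 1]
j=0 picked index 1: u0 ∈ [4/29, 12/29)
j=1 picked index 1: u0 ∈ [-13/116, 19/116)
j=2 picked index 2: u0 ∈ [-5/58, 11/58)
j=3 picked index 3: u0 ∈ [-7/116, 1/4)
intersection: [4/29, 19/116)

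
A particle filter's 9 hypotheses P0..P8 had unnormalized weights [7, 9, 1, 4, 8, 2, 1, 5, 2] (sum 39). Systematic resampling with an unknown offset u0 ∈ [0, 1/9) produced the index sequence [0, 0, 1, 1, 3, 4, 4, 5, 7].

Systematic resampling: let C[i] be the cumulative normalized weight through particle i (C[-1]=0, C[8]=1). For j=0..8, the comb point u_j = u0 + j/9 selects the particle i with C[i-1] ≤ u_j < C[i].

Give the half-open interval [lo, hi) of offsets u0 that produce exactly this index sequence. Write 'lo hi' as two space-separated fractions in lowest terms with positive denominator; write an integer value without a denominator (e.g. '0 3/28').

0 2/117

C = [7/39, 16/39, 17/39, 7/13, 29/39, 31/39, 32/39, 37/39, 1]
j=0 picked index 0: u0 ∈ [0, 7/39)
j=1 picked index 0: u0 ∈ [-1/9, 8/117)
j=2 picked index 1: u0 ∈ [-5/117, 22/117)
j=3 picked index 1: u0 ∈ [-2/13, 1/13)
j=4 picked index 3: u0 ∈ [-1/117, 11/117)
j=5 picked index 4: u0 ∈ [-2/117, 22/117)
j=6 picked index 4: u0 ∈ [-5/39, 1/13)
j=7 picked index 5: u0 ∈ [-4/117, 2/117)
j=8 picked index 7: u0 ∈ [-8/117, 7/117)
intersection: [0, 2/117)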